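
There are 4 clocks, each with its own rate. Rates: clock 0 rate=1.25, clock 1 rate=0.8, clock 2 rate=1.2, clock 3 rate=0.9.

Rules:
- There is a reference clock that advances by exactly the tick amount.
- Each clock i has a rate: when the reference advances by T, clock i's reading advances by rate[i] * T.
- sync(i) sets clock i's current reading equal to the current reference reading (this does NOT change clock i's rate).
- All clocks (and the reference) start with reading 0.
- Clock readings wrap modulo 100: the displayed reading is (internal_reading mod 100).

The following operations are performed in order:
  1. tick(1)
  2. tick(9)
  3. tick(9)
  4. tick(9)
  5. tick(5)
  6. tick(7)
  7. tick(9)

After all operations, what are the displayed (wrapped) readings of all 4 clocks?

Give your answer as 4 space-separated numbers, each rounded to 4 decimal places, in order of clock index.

Answer: 61.2500 39.2000 58.8000 44.1000

Derivation:
After op 1 tick(1): ref=1.0000 raw=[1.2500 0.8000 1.2000 0.9000]
After op 2 tick(9): ref=10.0000 raw=[12.5000 8.0000 12.0000 9.0000]
After op 3 tick(9): ref=19.0000 raw=[23.7500 15.2000 22.8000 17.1000]
After op 4 tick(9): ref=28.0000 raw=[35.0000 22.4000 33.6000 25.2000]
After op 5 tick(5): ref=33.0000 raw=[41.2500 26.4000 39.6000 29.7000]
After op 6 tick(7): ref=40.0000 raw=[50.0000 32.0000 48.0000 36.0000]
After op 7 tick(9): ref=49.0000 raw=[61.2500 39.2000 58.8000 44.1000]
Wrap final raw readings (mod 100): 61.2500 mod 100 = 61.2500; 39.2000 mod 100 = 39.2000; 58.8000 mod 100 = 58.8000; 44.1000 mod 100 = 44.1000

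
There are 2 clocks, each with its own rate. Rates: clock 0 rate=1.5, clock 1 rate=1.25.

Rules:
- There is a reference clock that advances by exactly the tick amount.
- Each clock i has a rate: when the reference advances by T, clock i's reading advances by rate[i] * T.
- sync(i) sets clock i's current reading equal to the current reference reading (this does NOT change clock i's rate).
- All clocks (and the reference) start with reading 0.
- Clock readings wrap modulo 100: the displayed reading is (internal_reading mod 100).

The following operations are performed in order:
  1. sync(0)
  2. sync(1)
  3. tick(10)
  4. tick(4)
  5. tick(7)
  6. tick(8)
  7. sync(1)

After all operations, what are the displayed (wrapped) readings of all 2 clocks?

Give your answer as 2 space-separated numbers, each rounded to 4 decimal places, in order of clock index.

Answer: 43.5000 29.0000

Derivation:
After op 1 sync(0): ref=0.0000 raw=[0.0000 0.0000]
After op 2 sync(1): ref=0.0000 raw=[0.0000 0.0000]
After op 3 tick(10): ref=10.0000 raw=[15.0000 12.5000]
After op 4 tick(4): ref=14.0000 raw=[21.0000 17.5000]
After op 5 tick(7): ref=21.0000 raw=[31.5000 26.2500]
After op 6 tick(8): ref=29.0000 raw=[43.5000 36.2500]
After op 7 sync(1): ref=29.0000 raw=[43.5000 29.0000]
Wrap final raw readings (mod 100): 43.5000 mod 100 = 43.5000; 29.0000 mod 100 = 29.0000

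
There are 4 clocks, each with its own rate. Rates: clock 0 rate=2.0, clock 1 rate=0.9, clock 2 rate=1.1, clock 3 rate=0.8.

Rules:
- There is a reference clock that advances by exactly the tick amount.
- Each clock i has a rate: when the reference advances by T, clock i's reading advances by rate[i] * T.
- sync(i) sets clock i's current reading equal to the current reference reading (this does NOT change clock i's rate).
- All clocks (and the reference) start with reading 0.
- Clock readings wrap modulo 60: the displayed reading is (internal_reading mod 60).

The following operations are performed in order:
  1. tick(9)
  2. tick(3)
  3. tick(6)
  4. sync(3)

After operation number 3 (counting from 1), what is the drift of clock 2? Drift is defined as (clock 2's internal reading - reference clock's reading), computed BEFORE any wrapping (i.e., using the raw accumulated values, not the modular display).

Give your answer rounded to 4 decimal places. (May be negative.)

After op 1 tick(9): ref=9.0000 raw=[18.0000 8.1000 9.9000 7.2000]
After op 2 tick(3): ref=12.0000 raw=[24.0000 10.8000 13.2000 9.6000]
After op 3 tick(6): ref=18.0000 raw=[36.0000 16.2000 19.8000 14.4000]
Drift of clock 2 after op 3: 19.8000 - 18.0000 = 1.8000

Answer: 1.8000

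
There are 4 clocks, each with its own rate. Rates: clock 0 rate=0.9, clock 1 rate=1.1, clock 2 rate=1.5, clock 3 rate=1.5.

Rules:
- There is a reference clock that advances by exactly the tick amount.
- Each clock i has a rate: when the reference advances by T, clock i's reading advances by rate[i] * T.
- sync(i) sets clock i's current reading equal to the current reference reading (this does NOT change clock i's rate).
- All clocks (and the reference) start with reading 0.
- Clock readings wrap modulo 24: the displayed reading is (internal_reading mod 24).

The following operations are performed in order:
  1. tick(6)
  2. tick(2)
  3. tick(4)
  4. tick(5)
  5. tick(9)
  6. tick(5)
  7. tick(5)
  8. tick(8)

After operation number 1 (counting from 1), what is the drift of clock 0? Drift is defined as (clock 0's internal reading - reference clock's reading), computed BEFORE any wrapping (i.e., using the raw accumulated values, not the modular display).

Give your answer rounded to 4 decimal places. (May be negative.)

Answer: -0.6000

Derivation:
After op 1 tick(6): ref=6.0000 raw=[5.4000 6.6000 9.0000 9.0000]
Drift of clock 0 after op 1: 5.4000 - 6.0000 = -0.6000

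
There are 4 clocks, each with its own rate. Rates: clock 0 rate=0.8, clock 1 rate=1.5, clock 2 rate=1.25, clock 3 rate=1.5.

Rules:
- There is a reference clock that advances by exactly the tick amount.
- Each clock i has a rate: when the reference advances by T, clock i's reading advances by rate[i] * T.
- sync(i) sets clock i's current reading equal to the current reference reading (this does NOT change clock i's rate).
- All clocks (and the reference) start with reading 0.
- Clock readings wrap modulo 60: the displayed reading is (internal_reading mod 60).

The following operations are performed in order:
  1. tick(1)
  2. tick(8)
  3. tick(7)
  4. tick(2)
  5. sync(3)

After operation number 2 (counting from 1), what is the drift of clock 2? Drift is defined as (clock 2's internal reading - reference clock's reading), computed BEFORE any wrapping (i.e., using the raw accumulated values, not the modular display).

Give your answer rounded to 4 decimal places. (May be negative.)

After op 1 tick(1): ref=1.0000 raw=[0.8000 1.5000 1.2500 1.5000]
After op 2 tick(8): ref=9.0000 raw=[7.2000 13.5000 11.2500 13.5000]
Drift of clock 2 after op 2: 11.2500 - 9.0000 = 2.2500

Answer: 2.2500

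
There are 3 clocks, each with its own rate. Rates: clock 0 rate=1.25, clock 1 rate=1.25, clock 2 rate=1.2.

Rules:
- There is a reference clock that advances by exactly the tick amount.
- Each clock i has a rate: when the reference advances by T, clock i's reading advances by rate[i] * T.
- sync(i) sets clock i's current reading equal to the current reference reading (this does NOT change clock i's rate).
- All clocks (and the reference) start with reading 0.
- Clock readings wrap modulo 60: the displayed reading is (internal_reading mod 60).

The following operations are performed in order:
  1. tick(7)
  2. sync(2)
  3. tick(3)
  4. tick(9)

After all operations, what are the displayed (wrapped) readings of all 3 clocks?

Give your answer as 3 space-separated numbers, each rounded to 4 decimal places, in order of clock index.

After op 1 tick(7): ref=7.0000 raw=[8.7500 8.7500 8.4000]
After op 2 sync(2): ref=7.0000 raw=[8.7500 8.7500 7.0000]
After op 3 tick(3): ref=10.0000 raw=[12.5000 12.5000 10.6000]
After op 4 tick(9): ref=19.0000 raw=[23.7500 23.7500 21.4000]
Wrap final raw readings (mod 60): 23.7500 mod 60 = 23.7500; 23.7500 mod 60 = 23.7500; 21.4000 mod 60 = 21.4000

Answer: 23.7500 23.7500 21.4000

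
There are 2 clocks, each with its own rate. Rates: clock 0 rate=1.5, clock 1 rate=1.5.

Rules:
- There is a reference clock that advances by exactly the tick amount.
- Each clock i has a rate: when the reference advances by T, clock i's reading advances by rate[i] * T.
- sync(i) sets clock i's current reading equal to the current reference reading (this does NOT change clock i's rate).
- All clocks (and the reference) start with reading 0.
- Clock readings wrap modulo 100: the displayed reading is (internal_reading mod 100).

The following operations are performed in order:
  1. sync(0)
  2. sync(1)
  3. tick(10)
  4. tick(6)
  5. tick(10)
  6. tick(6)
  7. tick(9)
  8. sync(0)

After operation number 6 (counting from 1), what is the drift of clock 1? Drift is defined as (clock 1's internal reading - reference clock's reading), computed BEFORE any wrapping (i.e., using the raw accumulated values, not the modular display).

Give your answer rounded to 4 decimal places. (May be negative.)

After op 1 sync(0): ref=0.0000 raw=[0.0000 0.0000]
After op 2 sync(1): ref=0.0000 raw=[0.0000 0.0000]
After op 3 tick(10): ref=10.0000 raw=[15.0000 15.0000]
After op 4 tick(6): ref=16.0000 raw=[24.0000 24.0000]
After op 5 tick(10): ref=26.0000 raw=[39.0000 39.0000]
After op 6 tick(6): ref=32.0000 raw=[48.0000 48.0000]
Drift of clock 1 after op 6: 48.0000 - 32.0000 = 16.0000

Answer: 16.0000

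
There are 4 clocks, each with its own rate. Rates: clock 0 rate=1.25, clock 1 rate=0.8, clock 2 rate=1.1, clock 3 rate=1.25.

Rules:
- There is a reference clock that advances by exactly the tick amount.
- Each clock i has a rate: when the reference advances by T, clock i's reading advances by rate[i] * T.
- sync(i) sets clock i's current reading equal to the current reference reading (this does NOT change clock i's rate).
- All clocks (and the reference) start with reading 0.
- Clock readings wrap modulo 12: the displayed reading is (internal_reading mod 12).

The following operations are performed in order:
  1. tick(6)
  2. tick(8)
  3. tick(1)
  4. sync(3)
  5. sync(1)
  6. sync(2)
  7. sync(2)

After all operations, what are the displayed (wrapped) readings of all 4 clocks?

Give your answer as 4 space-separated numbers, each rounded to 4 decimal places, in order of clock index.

Answer: 6.7500 3.0000 3.0000 3.0000

Derivation:
After op 1 tick(6): ref=6.0000 raw=[7.5000 4.8000 6.6000 7.5000]
After op 2 tick(8): ref=14.0000 raw=[17.5000 11.2000 15.4000 17.5000]
After op 3 tick(1): ref=15.0000 raw=[18.7500 12.0000 16.5000 18.7500]
After op 4 sync(3): ref=15.0000 raw=[18.7500 12.0000 16.5000 15.0000]
After op 5 sync(1): ref=15.0000 raw=[18.7500 15.0000 16.5000 15.0000]
After op 6 sync(2): ref=15.0000 raw=[18.7500 15.0000 15.0000 15.0000]
After op 7 sync(2): ref=15.0000 raw=[18.7500 15.0000 15.0000 15.0000]
Wrap final raw readings (mod 12): 18.7500 mod 12 = 6.7500; 15.0000 mod 12 = 3.0000; 15.0000 mod 12 = 3.0000; 15.0000 mod 12 = 3.0000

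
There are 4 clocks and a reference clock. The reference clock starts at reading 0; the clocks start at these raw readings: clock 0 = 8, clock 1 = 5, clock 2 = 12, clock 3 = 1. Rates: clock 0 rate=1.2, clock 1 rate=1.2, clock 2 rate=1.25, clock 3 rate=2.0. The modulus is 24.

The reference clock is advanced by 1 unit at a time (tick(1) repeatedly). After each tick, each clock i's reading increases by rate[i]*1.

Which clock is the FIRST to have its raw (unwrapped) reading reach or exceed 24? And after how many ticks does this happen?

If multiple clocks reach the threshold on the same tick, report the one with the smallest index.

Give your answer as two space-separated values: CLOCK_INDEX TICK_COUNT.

Answer: 2 10

Derivation:
clock 0: start=8, rate=1.2, needs 24-8 = 16; ticks = ceil(16/1.2) = ceil(13.3333) = 14; reading at tick 14 = 8 + 1.2*14 = 24.8000
clock 1: start=5, rate=1.2, needs 24-5 = 19; ticks = ceil(19/1.2) = ceil(15.8333) = 16; reading at tick 16 = 5 + 1.2*16 = 24.2000
clock 2: start=12, rate=1.25, needs 24-12 = 12; ticks = ceil(12/1.25) = ceil(9.6000) = 10; reading at tick 10 = 12 + 1.25*10 = 24.5000
clock 3: start=1, rate=2.0, needs 24-1 = 23; ticks = ceil(23/2.0) = ceil(11.5000) = 12; reading at tick 12 = 1 + 2.0*12 = 25.0000
Minimum tick count = 10; winners = [2]; smallest index = 2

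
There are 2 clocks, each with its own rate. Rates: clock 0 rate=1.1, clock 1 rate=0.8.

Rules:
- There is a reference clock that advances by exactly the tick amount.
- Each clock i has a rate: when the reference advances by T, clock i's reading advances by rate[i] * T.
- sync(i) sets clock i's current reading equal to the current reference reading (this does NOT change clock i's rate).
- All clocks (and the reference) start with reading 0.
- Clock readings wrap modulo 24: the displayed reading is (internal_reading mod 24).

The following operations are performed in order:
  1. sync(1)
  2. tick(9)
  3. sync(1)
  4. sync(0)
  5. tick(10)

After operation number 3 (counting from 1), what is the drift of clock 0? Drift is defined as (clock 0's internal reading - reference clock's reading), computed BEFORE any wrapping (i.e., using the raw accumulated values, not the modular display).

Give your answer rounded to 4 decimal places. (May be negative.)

Answer: 0.9000

Derivation:
After op 1 sync(1): ref=0.0000 raw=[0.0000 0.0000]
After op 2 tick(9): ref=9.0000 raw=[9.9000 7.2000]
After op 3 sync(1): ref=9.0000 raw=[9.9000 9.0000]
Drift of clock 0 after op 3: 9.9000 - 9.0000 = 0.9000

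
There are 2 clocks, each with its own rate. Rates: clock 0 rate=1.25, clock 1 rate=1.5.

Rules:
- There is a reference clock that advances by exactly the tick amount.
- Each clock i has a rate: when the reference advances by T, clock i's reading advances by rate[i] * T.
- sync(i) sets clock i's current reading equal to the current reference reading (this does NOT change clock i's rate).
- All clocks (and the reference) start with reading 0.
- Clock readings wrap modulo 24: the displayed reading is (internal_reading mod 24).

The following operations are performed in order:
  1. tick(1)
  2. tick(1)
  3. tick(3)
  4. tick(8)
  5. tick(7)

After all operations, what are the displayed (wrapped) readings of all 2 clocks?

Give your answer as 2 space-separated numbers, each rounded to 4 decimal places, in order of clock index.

Answer: 1.0000 6.0000

Derivation:
After op 1 tick(1): ref=1.0000 raw=[1.2500 1.5000]
After op 2 tick(1): ref=2.0000 raw=[2.5000 3.0000]
After op 3 tick(3): ref=5.0000 raw=[6.2500 7.5000]
After op 4 tick(8): ref=13.0000 raw=[16.2500 19.5000]
After op 5 tick(7): ref=20.0000 raw=[25.0000 30.0000]
Wrap final raw readings (mod 24): 25.0000 mod 24 = 1.0000; 30.0000 mod 24 = 6.0000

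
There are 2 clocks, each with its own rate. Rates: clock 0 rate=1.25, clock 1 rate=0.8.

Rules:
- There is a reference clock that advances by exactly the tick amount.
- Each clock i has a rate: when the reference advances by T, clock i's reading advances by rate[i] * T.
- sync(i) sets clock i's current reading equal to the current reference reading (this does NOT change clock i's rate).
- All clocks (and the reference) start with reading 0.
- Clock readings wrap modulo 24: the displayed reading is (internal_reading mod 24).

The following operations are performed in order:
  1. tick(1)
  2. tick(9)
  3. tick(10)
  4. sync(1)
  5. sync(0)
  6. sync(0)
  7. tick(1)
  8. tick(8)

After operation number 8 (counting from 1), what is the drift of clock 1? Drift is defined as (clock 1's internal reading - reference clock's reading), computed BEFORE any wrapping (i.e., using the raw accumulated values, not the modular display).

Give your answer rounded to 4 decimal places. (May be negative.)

Answer: -1.8000

Derivation:
After op 1 tick(1): ref=1.0000 raw=[1.2500 0.8000]
After op 2 tick(9): ref=10.0000 raw=[12.5000 8.0000]
After op 3 tick(10): ref=20.0000 raw=[25.0000 16.0000]
After op 4 sync(1): ref=20.0000 raw=[25.0000 20.0000]
After op 5 sync(0): ref=20.0000 raw=[20.0000 20.0000]
After op 6 sync(0): ref=20.0000 raw=[20.0000 20.0000]
After op 7 tick(1): ref=21.0000 raw=[21.2500 20.8000]
After op 8 tick(8): ref=29.0000 raw=[31.2500 27.2000]
Drift of clock 1 after op 8: 27.2000 - 29.0000 = -1.8000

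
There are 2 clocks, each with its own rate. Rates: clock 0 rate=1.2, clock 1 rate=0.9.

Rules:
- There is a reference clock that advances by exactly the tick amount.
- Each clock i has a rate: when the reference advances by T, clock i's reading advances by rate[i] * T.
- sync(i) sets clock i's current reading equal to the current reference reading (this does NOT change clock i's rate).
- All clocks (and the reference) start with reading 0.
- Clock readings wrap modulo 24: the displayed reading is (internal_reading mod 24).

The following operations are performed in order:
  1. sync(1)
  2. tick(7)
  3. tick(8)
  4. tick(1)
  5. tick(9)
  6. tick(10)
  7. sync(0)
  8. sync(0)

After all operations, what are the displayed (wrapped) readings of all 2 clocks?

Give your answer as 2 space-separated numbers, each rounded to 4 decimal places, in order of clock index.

Answer: 11.0000 7.5000

Derivation:
After op 1 sync(1): ref=0.0000 raw=[0.0000 0.0000]
After op 2 tick(7): ref=7.0000 raw=[8.4000 6.3000]
After op 3 tick(8): ref=15.0000 raw=[18.0000 13.5000]
After op 4 tick(1): ref=16.0000 raw=[19.2000 14.4000]
After op 5 tick(9): ref=25.0000 raw=[30.0000 22.5000]
After op 6 tick(10): ref=35.0000 raw=[42.0000 31.5000]
After op 7 sync(0): ref=35.0000 raw=[35.0000 31.5000]
After op 8 sync(0): ref=35.0000 raw=[35.0000 31.5000]
Wrap final raw readings (mod 24): 35.0000 mod 24 = 11.0000; 31.5000 mod 24 = 7.5000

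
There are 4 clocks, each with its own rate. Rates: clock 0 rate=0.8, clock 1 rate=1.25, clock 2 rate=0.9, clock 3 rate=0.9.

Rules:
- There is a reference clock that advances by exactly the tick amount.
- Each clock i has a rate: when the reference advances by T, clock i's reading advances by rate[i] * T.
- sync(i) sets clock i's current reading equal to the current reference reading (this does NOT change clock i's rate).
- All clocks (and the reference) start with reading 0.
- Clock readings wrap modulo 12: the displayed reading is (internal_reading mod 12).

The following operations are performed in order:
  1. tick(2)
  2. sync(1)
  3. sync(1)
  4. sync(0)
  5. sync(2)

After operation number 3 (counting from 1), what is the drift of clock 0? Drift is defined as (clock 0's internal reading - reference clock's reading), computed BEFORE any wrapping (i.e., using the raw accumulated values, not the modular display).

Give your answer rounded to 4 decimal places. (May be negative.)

Answer: -0.4000

Derivation:
After op 1 tick(2): ref=2.0000 raw=[1.6000 2.5000 1.8000 1.8000]
After op 2 sync(1): ref=2.0000 raw=[1.6000 2.0000 1.8000 1.8000]
After op 3 sync(1): ref=2.0000 raw=[1.6000 2.0000 1.8000 1.8000]
Drift of clock 0 after op 3: 1.6000 - 2.0000 = -0.4000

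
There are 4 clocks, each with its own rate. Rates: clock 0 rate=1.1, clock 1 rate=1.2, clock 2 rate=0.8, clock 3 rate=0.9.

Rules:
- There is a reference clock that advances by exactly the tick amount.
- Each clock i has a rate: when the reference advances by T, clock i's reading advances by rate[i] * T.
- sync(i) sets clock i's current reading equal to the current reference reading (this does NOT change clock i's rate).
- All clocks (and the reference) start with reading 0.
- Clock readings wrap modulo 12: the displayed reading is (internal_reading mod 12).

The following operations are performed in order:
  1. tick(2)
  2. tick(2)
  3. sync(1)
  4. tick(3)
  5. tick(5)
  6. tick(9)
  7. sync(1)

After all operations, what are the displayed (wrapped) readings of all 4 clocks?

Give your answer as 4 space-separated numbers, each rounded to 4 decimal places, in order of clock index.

Answer: 11.1000 9.0000 4.8000 6.9000

Derivation:
After op 1 tick(2): ref=2.0000 raw=[2.2000 2.4000 1.6000 1.8000]
After op 2 tick(2): ref=4.0000 raw=[4.4000 4.8000 3.2000 3.6000]
After op 3 sync(1): ref=4.0000 raw=[4.4000 4.0000 3.2000 3.6000]
After op 4 tick(3): ref=7.0000 raw=[7.7000 7.6000 5.6000 6.3000]
After op 5 tick(5): ref=12.0000 raw=[13.2000 13.6000 9.6000 10.8000]
After op 6 tick(9): ref=21.0000 raw=[23.1000 24.4000 16.8000 18.9000]
After op 7 sync(1): ref=21.0000 raw=[23.1000 21.0000 16.8000 18.9000]
Wrap final raw readings (mod 12): 23.1000 mod 12 = 11.1000; 21.0000 mod 12 = 9.0000; 16.8000 mod 12 = 4.8000; 18.9000 mod 12 = 6.9000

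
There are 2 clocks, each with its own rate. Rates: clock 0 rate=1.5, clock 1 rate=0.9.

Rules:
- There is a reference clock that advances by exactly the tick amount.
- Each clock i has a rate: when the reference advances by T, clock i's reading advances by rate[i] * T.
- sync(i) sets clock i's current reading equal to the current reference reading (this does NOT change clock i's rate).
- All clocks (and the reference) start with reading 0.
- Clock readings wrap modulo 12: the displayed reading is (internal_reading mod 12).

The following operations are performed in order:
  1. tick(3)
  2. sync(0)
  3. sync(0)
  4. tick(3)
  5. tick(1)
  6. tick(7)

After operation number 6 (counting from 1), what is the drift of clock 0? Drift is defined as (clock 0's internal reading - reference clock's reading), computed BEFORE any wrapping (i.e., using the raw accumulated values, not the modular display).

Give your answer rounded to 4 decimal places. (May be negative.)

Answer: 5.5000

Derivation:
After op 1 tick(3): ref=3.0000 raw=[4.5000 2.7000]
After op 2 sync(0): ref=3.0000 raw=[3.0000 2.7000]
After op 3 sync(0): ref=3.0000 raw=[3.0000 2.7000]
After op 4 tick(3): ref=6.0000 raw=[7.5000 5.4000]
After op 5 tick(1): ref=7.0000 raw=[9.0000 6.3000]
After op 6 tick(7): ref=14.0000 raw=[19.5000 12.6000]
Drift of clock 0 after op 6: 19.5000 - 14.0000 = 5.5000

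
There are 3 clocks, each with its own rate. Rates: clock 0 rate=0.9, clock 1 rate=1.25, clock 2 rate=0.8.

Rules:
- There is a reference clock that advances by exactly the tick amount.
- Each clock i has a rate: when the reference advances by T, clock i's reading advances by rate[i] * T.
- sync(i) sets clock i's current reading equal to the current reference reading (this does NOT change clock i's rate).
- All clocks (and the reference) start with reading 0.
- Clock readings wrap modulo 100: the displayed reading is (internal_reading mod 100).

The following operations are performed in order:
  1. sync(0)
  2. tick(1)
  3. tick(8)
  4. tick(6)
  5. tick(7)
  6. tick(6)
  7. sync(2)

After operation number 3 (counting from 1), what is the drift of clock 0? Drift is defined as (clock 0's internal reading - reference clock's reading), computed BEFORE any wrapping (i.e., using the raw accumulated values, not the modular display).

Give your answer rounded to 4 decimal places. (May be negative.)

Answer: -0.9000

Derivation:
After op 1 sync(0): ref=0.0000 raw=[0.0000 0.0000 0.0000]
After op 2 tick(1): ref=1.0000 raw=[0.9000 1.2500 0.8000]
After op 3 tick(8): ref=9.0000 raw=[8.1000 11.2500 7.2000]
Drift of clock 0 after op 3: 8.1000 - 9.0000 = -0.9000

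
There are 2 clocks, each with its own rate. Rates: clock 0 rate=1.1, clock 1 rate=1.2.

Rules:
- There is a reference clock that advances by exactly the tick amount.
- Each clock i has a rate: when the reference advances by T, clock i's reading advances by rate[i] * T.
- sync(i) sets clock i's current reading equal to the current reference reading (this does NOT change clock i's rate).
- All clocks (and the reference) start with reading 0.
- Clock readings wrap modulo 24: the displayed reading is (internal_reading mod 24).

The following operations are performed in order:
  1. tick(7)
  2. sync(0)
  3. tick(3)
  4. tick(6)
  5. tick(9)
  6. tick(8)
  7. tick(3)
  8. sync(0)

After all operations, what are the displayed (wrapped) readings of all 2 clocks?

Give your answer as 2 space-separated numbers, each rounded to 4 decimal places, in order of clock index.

Answer: 12.0000 19.2000

Derivation:
After op 1 tick(7): ref=7.0000 raw=[7.7000 8.4000]
After op 2 sync(0): ref=7.0000 raw=[7.0000 8.4000]
After op 3 tick(3): ref=10.0000 raw=[10.3000 12.0000]
After op 4 tick(6): ref=16.0000 raw=[16.9000 19.2000]
After op 5 tick(9): ref=25.0000 raw=[26.8000 30.0000]
After op 6 tick(8): ref=33.0000 raw=[35.6000 39.6000]
After op 7 tick(3): ref=36.0000 raw=[38.9000 43.2000]
After op 8 sync(0): ref=36.0000 raw=[36.0000 43.2000]
Wrap final raw readings (mod 24): 36.0000 mod 24 = 12.0000; 43.2000 mod 24 = 19.2000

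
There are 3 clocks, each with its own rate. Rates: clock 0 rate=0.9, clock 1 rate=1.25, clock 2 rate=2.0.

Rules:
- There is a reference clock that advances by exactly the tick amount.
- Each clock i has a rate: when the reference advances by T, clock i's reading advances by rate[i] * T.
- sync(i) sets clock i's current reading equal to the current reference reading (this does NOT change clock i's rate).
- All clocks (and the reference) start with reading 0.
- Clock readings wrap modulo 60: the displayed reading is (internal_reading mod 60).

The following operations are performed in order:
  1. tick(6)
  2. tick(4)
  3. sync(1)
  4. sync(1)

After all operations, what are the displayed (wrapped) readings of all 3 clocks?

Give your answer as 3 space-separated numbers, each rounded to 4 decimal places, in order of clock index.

After op 1 tick(6): ref=6.0000 raw=[5.4000 7.5000 12.0000]
After op 2 tick(4): ref=10.0000 raw=[9.0000 12.5000 20.0000]
After op 3 sync(1): ref=10.0000 raw=[9.0000 10.0000 20.0000]
After op 4 sync(1): ref=10.0000 raw=[9.0000 10.0000 20.0000]
Wrap final raw readings (mod 60): 9.0000 mod 60 = 9.0000; 10.0000 mod 60 = 10.0000; 20.0000 mod 60 = 20.0000

Answer: 9.0000 10.0000 20.0000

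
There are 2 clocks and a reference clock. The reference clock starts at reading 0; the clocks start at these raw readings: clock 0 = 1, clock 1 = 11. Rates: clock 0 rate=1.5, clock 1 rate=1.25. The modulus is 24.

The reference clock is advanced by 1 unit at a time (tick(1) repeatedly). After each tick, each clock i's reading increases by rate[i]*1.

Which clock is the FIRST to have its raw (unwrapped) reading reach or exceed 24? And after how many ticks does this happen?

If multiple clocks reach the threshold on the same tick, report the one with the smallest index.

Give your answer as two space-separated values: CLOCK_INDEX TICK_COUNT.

Answer: 1 11

Derivation:
clock 0: start=1, rate=1.5, needs 24-1 = 23; ticks = ceil(23/1.5) = ceil(15.3333) = 16; reading at tick 16 = 1 + 1.5*16 = 25.0000
clock 1: start=11, rate=1.25, needs 24-11 = 13; ticks = ceil(13/1.25) = ceil(10.4000) = 11; reading at tick 11 = 11 + 1.25*11 = 24.7500
Minimum tick count = 11; winners = [1]; smallest index = 1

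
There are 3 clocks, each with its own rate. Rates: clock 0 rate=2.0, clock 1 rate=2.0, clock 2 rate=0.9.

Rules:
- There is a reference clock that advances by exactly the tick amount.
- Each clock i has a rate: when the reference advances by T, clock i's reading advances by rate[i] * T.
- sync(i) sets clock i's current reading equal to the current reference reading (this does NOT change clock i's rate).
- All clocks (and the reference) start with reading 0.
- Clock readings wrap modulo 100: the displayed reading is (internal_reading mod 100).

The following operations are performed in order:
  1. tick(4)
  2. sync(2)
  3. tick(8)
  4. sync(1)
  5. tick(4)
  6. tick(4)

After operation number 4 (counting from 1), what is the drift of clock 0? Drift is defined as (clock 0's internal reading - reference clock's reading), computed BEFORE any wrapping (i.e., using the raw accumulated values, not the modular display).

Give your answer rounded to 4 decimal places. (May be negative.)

After op 1 tick(4): ref=4.0000 raw=[8.0000 8.0000 3.6000]
After op 2 sync(2): ref=4.0000 raw=[8.0000 8.0000 4.0000]
After op 3 tick(8): ref=12.0000 raw=[24.0000 24.0000 11.2000]
After op 4 sync(1): ref=12.0000 raw=[24.0000 12.0000 11.2000]
Drift of clock 0 after op 4: 24.0000 - 12.0000 = 12.0000

Answer: 12.0000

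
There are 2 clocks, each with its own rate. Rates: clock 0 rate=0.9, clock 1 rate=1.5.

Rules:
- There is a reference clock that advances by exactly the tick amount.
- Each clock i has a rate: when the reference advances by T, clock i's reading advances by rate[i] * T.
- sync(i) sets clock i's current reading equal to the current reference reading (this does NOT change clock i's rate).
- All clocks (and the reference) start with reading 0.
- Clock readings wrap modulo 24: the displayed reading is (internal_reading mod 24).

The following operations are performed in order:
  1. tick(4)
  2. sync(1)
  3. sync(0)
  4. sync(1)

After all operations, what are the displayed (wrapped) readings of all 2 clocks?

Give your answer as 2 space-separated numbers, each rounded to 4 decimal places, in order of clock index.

After op 1 tick(4): ref=4.0000 raw=[3.6000 6.0000]
After op 2 sync(1): ref=4.0000 raw=[3.6000 4.0000]
After op 3 sync(0): ref=4.0000 raw=[4.0000 4.0000]
After op 4 sync(1): ref=4.0000 raw=[4.0000 4.0000]
Wrap final raw readings (mod 24): 4.0000 mod 24 = 4.0000; 4.0000 mod 24 = 4.0000

Answer: 4.0000 4.0000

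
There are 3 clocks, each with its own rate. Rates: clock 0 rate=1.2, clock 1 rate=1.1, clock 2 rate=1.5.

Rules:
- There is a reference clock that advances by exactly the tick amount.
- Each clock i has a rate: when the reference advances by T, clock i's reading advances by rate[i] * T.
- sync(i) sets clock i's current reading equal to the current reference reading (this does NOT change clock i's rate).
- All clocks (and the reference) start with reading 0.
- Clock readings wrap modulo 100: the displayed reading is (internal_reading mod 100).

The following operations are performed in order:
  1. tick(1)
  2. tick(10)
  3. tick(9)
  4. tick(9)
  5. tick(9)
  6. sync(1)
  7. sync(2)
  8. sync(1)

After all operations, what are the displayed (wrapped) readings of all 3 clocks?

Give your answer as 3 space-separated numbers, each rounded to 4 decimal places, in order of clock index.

After op 1 tick(1): ref=1.0000 raw=[1.2000 1.1000 1.5000]
After op 2 tick(10): ref=11.0000 raw=[13.2000 12.1000 16.5000]
After op 3 tick(9): ref=20.0000 raw=[24.0000 22.0000 30.0000]
After op 4 tick(9): ref=29.0000 raw=[34.8000 31.9000 43.5000]
After op 5 tick(9): ref=38.0000 raw=[45.6000 41.8000 57.0000]
After op 6 sync(1): ref=38.0000 raw=[45.6000 38.0000 57.0000]
After op 7 sync(2): ref=38.0000 raw=[45.6000 38.0000 38.0000]
After op 8 sync(1): ref=38.0000 raw=[45.6000 38.0000 38.0000]
Wrap final raw readings (mod 100): 45.6000 mod 100 = 45.6000; 38.0000 mod 100 = 38.0000; 38.0000 mod 100 = 38.0000

Answer: 45.6000 38.0000 38.0000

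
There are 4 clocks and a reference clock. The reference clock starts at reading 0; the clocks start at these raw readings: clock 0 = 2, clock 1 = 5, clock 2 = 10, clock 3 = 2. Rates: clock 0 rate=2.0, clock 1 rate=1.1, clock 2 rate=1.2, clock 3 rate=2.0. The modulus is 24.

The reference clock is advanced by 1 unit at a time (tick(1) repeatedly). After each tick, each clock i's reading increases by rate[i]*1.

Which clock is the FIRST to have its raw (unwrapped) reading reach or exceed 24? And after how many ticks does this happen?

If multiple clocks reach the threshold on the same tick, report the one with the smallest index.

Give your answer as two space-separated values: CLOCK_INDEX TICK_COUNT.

Answer: 0 11

Derivation:
clock 0: start=2, rate=2.0, needs 24-2 = 22; ticks = ceil(22/2.0) = ceil(11.0000) = 11; reading at tick 11 = 2 + 2.0*11 = 24.0000
clock 1: start=5, rate=1.1, needs 24-5 = 19; ticks = ceil(19/1.1) = ceil(17.2727) = 18; reading at tick 18 = 5 + 1.1*18 = 24.8000
clock 2: start=10, rate=1.2, needs 24-10 = 14; ticks = ceil(14/1.2) = ceil(11.6667) = 12; reading at tick 12 = 10 + 1.2*12 = 24.4000
clock 3: start=2, rate=2.0, needs 24-2 = 22; ticks = ceil(22/2.0) = ceil(11.0000) = 11; reading at tick 11 = 2 + 2.0*11 = 24.0000
Minimum tick count = 11; winners = [0, 3]; smallest index = 0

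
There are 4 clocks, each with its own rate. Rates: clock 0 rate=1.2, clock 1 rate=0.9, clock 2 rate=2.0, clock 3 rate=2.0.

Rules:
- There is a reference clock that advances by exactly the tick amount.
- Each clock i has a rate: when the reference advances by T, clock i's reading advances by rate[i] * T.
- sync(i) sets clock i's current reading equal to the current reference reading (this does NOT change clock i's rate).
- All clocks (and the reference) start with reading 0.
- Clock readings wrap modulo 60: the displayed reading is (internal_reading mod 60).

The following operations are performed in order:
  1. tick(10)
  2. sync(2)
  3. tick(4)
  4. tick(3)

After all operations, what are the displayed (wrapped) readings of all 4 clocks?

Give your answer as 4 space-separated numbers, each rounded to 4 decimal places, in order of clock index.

After op 1 tick(10): ref=10.0000 raw=[12.0000 9.0000 20.0000 20.0000]
After op 2 sync(2): ref=10.0000 raw=[12.0000 9.0000 10.0000 20.0000]
After op 3 tick(4): ref=14.0000 raw=[16.8000 12.6000 18.0000 28.0000]
After op 4 tick(3): ref=17.0000 raw=[20.4000 15.3000 24.0000 34.0000]
Wrap final raw readings (mod 60): 20.4000 mod 60 = 20.4000; 15.3000 mod 60 = 15.3000; 24.0000 mod 60 = 24.0000; 34.0000 mod 60 = 34.0000

Answer: 20.4000 15.3000 24.0000 34.0000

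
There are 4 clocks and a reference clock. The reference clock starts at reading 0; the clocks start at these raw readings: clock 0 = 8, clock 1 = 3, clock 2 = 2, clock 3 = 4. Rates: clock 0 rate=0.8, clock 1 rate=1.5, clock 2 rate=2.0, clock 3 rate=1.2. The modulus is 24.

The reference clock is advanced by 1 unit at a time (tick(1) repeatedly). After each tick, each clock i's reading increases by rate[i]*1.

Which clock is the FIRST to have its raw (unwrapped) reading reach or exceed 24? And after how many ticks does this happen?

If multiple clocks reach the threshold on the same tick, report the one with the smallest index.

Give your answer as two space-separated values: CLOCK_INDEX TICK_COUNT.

clock 0: start=8, rate=0.8, needs 24-8 = 16; ticks = ceil(16/0.8) = ceil(20.0000) = 20; reading at tick 20 = 8 + 0.8*20 = 24.0000
clock 1: start=3, rate=1.5, needs 24-3 = 21; ticks = ceil(21/1.5) = ceil(14.0000) = 14; reading at tick 14 = 3 + 1.5*14 = 24.0000
clock 2: start=2, rate=2.0, needs 24-2 = 22; ticks = ceil(22/2.0) = ceil(11.0000) = 11; reading at tick 11 = 2 + 2.0*11 = 24.0000
clock 3: start=4, rate=1.2, needs 24-4 = 20; ticks = ceil(20/1.2) = ceil(16.6667) = 17; reading at tick 17 = 4 + 1.2*17 = 24.4000
Minimum tick count = 11; winners = [2]; smallest index = 2

Answer: 2 11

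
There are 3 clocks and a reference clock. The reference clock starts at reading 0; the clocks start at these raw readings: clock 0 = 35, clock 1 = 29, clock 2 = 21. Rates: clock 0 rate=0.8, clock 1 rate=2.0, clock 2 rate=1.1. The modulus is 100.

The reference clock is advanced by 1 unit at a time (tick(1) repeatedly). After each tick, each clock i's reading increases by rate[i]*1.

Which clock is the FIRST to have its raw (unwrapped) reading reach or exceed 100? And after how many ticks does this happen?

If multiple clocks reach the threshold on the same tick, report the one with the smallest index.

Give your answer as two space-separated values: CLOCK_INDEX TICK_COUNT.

Answer: 1 36

Derivation:
clock 0: start=35, rate=0.8, needs 100-35 = 65; ticks = ceil(65/0.8) = ceil(81.2500) = 82; reading at tick 82 = 35 + 0.8*82 = 100.6000
clock 1: start=29, rate=2.0, needs 100-29 = 71; ticks = ceil(71/2.0) = ceil(35.5000) = 36; reading at tick 36 = 29 + 2.0*36 = 101.0000
clock 2: start=21, rate=1.1, needs 100-21 = 79; ticks = ceil(79/1.1) = ceil(71.8182) = 72; reading at tick 72 = 21 + 1.1*72 = 100.2000
Minimum tick count = 36; winners = [1]; smallest index = 1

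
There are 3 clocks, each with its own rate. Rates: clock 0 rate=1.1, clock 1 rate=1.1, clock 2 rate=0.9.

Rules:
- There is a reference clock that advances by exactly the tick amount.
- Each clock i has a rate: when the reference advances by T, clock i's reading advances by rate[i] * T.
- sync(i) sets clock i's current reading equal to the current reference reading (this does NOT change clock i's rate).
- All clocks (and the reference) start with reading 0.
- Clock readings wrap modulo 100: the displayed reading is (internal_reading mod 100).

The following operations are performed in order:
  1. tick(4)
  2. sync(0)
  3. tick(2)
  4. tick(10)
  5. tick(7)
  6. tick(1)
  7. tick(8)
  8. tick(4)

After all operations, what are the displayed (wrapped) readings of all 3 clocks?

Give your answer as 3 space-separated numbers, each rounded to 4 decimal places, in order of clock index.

After op 1 tick(4): ref=4.0000 raw=[4.4000 4.4000 3.6000]
After op 2 sync(0): ref=4.0000 raw=[4.0000 4.4000 3.6000]
After op 3 tick(2): ref=6.0000 raw=[6.2000 6.6000 5.4000]
After op 4 tick(10): ref=16.0000 raw=[17.2000 17.6000 14.4000]
After op 5 tick(7): ref=23.0000 raw=[24.9000 25.3000 20.7000]
After op 6 tick(1): ref=24.0000 raw=[26.0000 26.4000 21.6000]
After op 7 tick(8): ref=32.0000 raw=[34.8000 35.2000 28.8000]
After op 8 tick(4): ref=36.0000 raw=[39.2000 39.6000 32.4000]
Wrap final raw readings (mod 100): 39.2000 mod 100 = 39.2000; 39.6000 mod 100 = 39.6000; 32.4000 mod 100 = 32.4000

Answer: 39.2000 39.6000 32.4000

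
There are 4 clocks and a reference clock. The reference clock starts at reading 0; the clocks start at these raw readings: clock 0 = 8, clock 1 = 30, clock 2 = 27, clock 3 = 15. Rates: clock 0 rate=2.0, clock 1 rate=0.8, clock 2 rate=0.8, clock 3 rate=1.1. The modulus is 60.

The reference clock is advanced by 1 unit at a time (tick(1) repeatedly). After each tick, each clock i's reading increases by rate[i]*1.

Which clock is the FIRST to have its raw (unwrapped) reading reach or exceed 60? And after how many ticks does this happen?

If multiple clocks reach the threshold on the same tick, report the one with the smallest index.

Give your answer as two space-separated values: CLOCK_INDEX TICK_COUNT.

Answer: 0 26

Derivation:
clock 0: start=8, rate=2.0, needs 60-8 = 52; ticks = ceil(52/2.0) = ceil(26.0000) = 26; reading at tick 26 = 8 + 2.0*26 = 60.0000
clock 1: start=30, rate=0.8, needs 60-30 = 30; ticks = ceil(30/0.8) = ceil(37.5000) = 38; reading at tick 38 = 30 + 0.8*38 = 60.4000
clock 2: start=27, rate=0.8, needs 60-27 = 33; ticks = ceil(33/0.8) = ceil(41.2500) = 42; reading at tick 42 = 27 + 0.8*42 = 60.6000
clock 3: start=15, rate=1.1, needs 60-15 = 45; ticks = ceil(45/1.1) = ceil(40.9091) = 41; reading at tick 41 = 15 + 1.1*41 = 60.1000
Minimum tick count = 26; winners = [0]; smallest index = 0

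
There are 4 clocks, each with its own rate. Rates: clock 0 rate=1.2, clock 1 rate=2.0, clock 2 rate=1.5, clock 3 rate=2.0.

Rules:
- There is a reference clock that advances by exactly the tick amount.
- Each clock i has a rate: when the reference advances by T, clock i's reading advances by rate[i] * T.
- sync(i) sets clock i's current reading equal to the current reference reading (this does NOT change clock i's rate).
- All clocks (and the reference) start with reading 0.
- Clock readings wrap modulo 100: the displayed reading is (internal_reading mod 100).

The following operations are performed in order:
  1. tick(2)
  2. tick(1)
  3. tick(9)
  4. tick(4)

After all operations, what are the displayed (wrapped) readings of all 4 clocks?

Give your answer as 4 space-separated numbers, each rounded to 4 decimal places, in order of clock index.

After op 1 tick(2): ref=2.0000 raw=[2.4000 4.0000 3.0000 4.0000]
After op 2 tick(1): ref=3.0000 raw=[3.6000 6.0000 4.5000 6.0000]
After op 3 tick(9): ref=12.0000 raw=[14.4000 24.0000 18.0000 24.0000]
After op 4 tick(4): ref=16.0000 raw=[19.2000 32.0000 24.0000 32.0000]
Wrap final raw readings (mod 100): 19.2000 mod 100 = 19.2000; 32.0000 mod 100 = 32.0000; 24.0000 mod 100 = 24.0000; 32.0000 mod 100 = 32.0000

Answer: 19.2000 32.0000 24.0000 32.0000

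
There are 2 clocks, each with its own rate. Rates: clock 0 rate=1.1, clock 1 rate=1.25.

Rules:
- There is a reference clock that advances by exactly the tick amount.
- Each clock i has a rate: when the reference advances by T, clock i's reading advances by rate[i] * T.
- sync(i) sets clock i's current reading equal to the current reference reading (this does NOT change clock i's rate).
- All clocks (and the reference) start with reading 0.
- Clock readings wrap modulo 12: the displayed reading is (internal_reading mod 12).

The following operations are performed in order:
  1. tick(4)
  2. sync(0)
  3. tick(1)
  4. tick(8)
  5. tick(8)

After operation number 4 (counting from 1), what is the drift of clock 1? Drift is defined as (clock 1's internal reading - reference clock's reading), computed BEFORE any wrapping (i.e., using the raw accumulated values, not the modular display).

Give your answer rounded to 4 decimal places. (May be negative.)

After op 1 tick(4): ref=4.0000 raw=[4.4000 5.0000]
After op 2 sync(0): ref=4.0000 raw=[4.0000 5.0000]
After op 3 tick(1): ref=5.0000 raw=[5.1000 6.2500]
After op 4 tick(8): ref=13.0000 raw=[13.9000 16.2500]
Drift of clock 1 after op 4: 16.2500 - 13.0000 = 3.2500

Answer: 3.2500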